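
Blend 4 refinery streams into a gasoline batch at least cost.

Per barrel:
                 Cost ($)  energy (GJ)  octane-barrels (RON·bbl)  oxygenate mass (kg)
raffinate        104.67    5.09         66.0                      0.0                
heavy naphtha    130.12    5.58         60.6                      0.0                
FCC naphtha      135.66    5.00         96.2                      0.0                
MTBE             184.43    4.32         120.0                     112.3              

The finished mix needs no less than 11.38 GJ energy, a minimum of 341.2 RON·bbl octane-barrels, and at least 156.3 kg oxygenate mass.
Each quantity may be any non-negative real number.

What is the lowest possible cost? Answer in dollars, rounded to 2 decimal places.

$502.32

Let x1 = barrels of raffinate, x2 = barrels of heavy naphtha, x3 = barrels of FCC naphtha, x4 = barrels of MTBE.
Minimize 104.67x1 + 130.12x2 + 135.66x3 + 184.43x4 subject to:
  5.09x1 + 5.58x2 + 5x3 + 4.32x4 ≥ 11.38   (energy)
  66x1 + 60.6x2 + 96.2x3 + 120x4 ≥ 341.2   (octane-barrels)
  112.3x4 ≥ 156.3   (oxygenate mass)
  x1, x2, x3, x4 ≥ 0.
The minimum-cost mix takes nothing from raffinate, heavy naphtha — only FCC naphtha, MTBE. Binding constraints: octane-barrels and oxygenate mass.
So FCC naphtha = 1.8106 barrels, MTBE = 1.3918 barrels.
Hence cost = 135.66·1.8106 + 184.43·1.3918 = $502.3157.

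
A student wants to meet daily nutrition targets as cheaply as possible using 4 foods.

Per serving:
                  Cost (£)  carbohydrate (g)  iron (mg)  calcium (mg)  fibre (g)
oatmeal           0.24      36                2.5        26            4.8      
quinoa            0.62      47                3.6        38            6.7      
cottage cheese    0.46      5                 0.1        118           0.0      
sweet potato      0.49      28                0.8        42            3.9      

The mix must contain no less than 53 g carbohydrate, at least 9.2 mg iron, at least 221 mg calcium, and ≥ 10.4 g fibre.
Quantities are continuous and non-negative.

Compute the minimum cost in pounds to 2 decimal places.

Let x1 = servings of oatmeal, x2 = servings of quinoa, x3 = servings of cottage cheese, x4 = servings of sweet potato.
min 0.24x1 + 0.62x2 + 0.46x3 + 0.49x4 with:
  36x1 + 47x2 + 5x3 + 28x4 ≥ 53   (carbohydrate)
  2.5x1 + 3.6x2 + 0.1x3 + 0.8x4 ≥ 9.2   (iron)
  26x1 + 38x2 + 118x3 + 42x4 ≥ 221   (calcium)
  4.8x1 + 6.7x2 + 3.9x4 ≥ 10.4   (fibre)
  x1, x2, x3, x4 ≥ 0.
The cheapest feasible vertex uses only oatmeal, cottage cheese; quinoa, sweet potato are not used. There the iron and calcium constraints are tight.
So oatmeal = 3.637 servings, cottage cheese = 1.071 servings.
Total cost: 0.24·3.637 + 0.46·1.071 = 1.3655.

£1.37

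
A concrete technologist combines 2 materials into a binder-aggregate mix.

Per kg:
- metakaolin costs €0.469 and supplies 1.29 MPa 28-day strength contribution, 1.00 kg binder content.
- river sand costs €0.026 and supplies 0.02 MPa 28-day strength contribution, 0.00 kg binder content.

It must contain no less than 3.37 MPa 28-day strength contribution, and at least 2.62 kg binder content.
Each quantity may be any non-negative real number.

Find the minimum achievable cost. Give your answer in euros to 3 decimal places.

€1.229

Treat it as an LP. Let x1 = kg of metakaolin, x2 = kg of river sand.
Minimise 0.469x1 + 0.026x2 with:
  1.29x1 + 0.02x2 ≥ 3.37   (28-day strength contribution)
  1x1 ≥ 2.62   (binder content)
  x1, x2 ≥ 0.
The optimal basis is {metakaolin}; river sand drops out. There the binder content constraint is tight.
That vertex is x1 = 2.62.
Cost = 0.469·2.62 = 1.22878.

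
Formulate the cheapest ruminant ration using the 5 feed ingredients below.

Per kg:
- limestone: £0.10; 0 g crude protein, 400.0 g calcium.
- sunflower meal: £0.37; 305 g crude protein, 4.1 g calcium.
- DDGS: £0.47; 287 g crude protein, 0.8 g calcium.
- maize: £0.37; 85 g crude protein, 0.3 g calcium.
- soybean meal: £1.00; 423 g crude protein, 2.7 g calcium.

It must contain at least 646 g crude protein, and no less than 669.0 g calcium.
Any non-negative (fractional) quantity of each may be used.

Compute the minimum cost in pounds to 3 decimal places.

Treat it as an LP. Let x1 = kg of limestone, x2 = kg of sunflower meal, x3 = kg of DDGS, x4 = kg of maize, x5 = kg of soybean meal.
Minimize 0.1x1 + 0.37x2 + 0.47x3 + 0.37x4 + 1x5 s.t.:
  305x2 + 287x3 + 85x4 + 423x5 ≥ 646   (crude protein)
  400x1 + 4.1x2 + 0.8x3 + 0.3x4 + 2.7x5 ≥ 669   (calcium)
  x1, x2, x3, x4, x5 ≥ 0.
The minimum-cost mix takes nothing from DDGS, maize, soybean meal — only limestone, sunflower meal. There the crude protein and calcium constraints are tight.
That vertex is x1 = 1.651, x2 = 2.118.
Cost = 0.1·1.651 + 0.37·2.118 = 0.94876.

£0.949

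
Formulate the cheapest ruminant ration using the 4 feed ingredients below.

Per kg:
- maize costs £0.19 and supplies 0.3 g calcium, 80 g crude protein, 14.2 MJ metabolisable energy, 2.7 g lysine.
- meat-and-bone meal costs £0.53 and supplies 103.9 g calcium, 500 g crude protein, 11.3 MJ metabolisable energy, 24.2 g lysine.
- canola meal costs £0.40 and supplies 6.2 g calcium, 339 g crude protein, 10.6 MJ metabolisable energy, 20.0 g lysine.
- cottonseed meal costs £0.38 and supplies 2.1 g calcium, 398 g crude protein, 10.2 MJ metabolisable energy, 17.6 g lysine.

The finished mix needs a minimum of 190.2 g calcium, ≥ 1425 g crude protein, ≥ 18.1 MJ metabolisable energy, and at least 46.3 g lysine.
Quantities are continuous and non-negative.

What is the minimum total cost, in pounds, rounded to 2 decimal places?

Let x1 = kg of maize, x2 = kg of meat-and-bone meal, x3 = kg of canola meal, x4 = kg of cottonseed meal.
Minimize 0.19x1 + 0.53x2 + 0.4x3 + 0.38x4 subject to:
  0.3x1 + 103.9x2 + 6.2x3 + 2.1x4 ≥ 190.2   (calcium)
  80x1 + 500x2 + 339x3 + 398x4 ≥ 1425   (crude protein)
  14.2x1 + 11.3x2 + 10.6x3 + 10.2x4 ≥ 18.1   (metabolisable energy)
  2.7x1 + 24.2x2 + 20x3 + 17.6x4 ≥ 46.3   (lysine)
  x1, x2, x3, x4 ≥ 0.
The cheapest feasible vertex uses only meat-and-bone meal, cottonseed meal; maize, canola meal are not used. Binding constraints: calcium and crude protein.
Optimal quantities: meat-and-bone meal = 1.804 kg, cottonseed meal = 1.314 kg.
Objective = 0.53·1.804 + 0.38·1.314 = 1.4554.

£1.46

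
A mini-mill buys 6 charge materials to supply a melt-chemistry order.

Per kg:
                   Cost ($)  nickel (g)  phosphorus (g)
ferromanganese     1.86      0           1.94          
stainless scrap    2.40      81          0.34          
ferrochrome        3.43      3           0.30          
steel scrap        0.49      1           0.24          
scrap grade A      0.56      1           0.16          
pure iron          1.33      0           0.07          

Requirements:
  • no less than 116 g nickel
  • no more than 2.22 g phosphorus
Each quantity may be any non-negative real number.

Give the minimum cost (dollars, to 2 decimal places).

$3.44

This is a linear program. Let x1 = kg of ferromanganese, x2 = kg of stainless scrap, x3 = kg of ferrochrome, x4 = kg of steel scrap, x5 = kg of scrap grade A, x6 = kg of pure iron.
min 1.86x1 + 2.4x2 + 3.43x3 + 0.49x4 + 0.56x5 + 1.33x6 with:
  81x2 + 3x3 + 1x4 + 1x5 ≥ 116   (nickel)
  1.94x1 + 0.34x2 + 0.3x3 + 0.24x4 + 0.16x5 + 0.07x6 ≤ 2.22   (phosphorus)
  x1, x2, x3, x4, x5, x6 ≥ 0.
The cheapest feasible vertex uses only stainless scrap; ferromanganese, ferrochrome, steel scrap, scrap grade A, pure iron are not used. The nickel requirement is met with equality.
Optimal quantities: stainless scrap = 1.432 kg.
Cost = 2.4·1.432 = 3.4368.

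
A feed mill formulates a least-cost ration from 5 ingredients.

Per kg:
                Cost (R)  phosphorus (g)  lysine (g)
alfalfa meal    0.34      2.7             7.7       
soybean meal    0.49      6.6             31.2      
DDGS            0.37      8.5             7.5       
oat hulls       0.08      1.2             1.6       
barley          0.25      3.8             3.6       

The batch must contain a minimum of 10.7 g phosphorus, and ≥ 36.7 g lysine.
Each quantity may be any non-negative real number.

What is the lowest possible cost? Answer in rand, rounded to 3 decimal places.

R0.684

This is a linear program. Let x1 = kg of alfalfa meal, x2 = kg of soybean meal, x3 = kg of DDGS, x4 = kg of oat hulls, x5 = kg of barley.
min 0.34x1 + 0.49x2 + 0.37x3 + 0.08x4 + 0.25x5 subject to:
  2.7x1 + 6.6x2 + 8.5x3 + 1.2x4 + 3.8x5 ≥ 10.7   (phosphorus)
  7.7x1 + 31.2x2 + 7.5x3 + 1.6x4 + 3.6x5 ≥ 36.7   (lysine)
  x1, x2, x3, x4, x5 ≥ 0.
At the optimum only soybean meal, DDGS are positive (alfalfa meal, oat hulls, barley = 0). There the phosphorus and lysine constraints are tight.
Solving gives x2 = 1.0742, x3 = 0.42476.
Cost = 0.49·1.0742 + 0.37·0.42476 = 0.68352.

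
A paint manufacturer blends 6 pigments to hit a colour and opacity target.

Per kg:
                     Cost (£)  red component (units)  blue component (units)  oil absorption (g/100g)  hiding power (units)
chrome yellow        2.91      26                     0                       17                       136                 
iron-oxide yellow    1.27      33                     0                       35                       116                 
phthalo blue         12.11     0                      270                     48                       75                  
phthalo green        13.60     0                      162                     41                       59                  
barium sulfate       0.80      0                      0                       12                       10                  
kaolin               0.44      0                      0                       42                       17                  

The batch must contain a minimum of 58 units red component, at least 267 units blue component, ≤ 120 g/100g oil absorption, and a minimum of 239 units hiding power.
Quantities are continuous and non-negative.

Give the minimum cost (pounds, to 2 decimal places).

Let x1 = kg of chrome yellow, x2 = kg of iron-oxide yellow, x3 = kg of phthalo blue, x4 = kg of phthalo green, x5 = kg of barium sulfate, x6 = kg of kaolin.
min 2.91x1 + 1.27x2 + 12.11x3 + 13.6x4 + 0.8x5 + 0.44x6 subject to:
  26x1 + 33x2 ≥ 58   (red component)
  270x3 + 162x4 ≥ 267   (blue component)
  17x1 + 35x2 + 48x3 + 41x4 + 12x5 + 42x6 ≤ 120   (oil absorption)
  136x1 + 116x2 + 75x3 + 59x4 + 10x5 + 17x6 ≥ 239   (hiding power)
  x1, x2, x3, x4, x5, x6 ≥ 0.
The minimum-cost mix takes nothing from chrome yellow, phthalo green, barium sulfate, kaolin — only iron-oxide yellow, phthalo blue. There the red component and blue component constraints are tight.
Solving gives x2 = 1.758, x3 = 0.9889.
Total cost: 1.27·1.758 + 12.11·0.9889 = 14.2082.

£14.21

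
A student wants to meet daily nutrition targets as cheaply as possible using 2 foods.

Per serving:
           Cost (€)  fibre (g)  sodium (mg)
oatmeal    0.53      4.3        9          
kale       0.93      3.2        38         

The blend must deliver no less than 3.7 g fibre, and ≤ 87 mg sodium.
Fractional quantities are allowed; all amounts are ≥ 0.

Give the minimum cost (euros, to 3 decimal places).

€0.456

Set it up as a linear program. Let x1 = servings of oatmeal, x2 = servings of kale.
Minimize 0.53x1 + 0.93x2 with:
  4.3x1 + 3.2x2 ≥ 3.7   (fibre)
  9x1 + 38x2 ≤ 87   (sodium)
  x1, x2 ≥ 0.
At the optimum only oatmeal is positive (kale = 0). There the fibre constraint is tight.
So oatmeal = 0.8605 servings.
Hence cost = 0.53·0.8605 = €0.45607.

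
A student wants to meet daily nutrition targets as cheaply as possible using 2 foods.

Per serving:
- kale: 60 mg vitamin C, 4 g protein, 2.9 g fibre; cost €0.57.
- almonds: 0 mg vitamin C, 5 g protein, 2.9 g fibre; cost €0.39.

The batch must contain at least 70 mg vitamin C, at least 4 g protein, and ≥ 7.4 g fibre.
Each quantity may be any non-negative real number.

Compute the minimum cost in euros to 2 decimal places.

€1.21

This is a linear program. Let x1 = servings of kale, x2 = servings of almonds.
Minimise 0.57x1 + 0.39x2 with:
  60x1 ≥ 70   (vitamin C)
  4x1 + 5x2 ≥ 4   (protein)
  2.9x1 + 2.9x2 ≥ 7.4   (fibre)
  x1, x2 ≥ 0.
Both inputs are positive at the optimum. Binding constraints: vitamin C and fibre.
Solving gives x1 = 1.167, x2 = 1.385.
Total cost: 0.57·1.167 + 0.39·1.385 = 1.2053.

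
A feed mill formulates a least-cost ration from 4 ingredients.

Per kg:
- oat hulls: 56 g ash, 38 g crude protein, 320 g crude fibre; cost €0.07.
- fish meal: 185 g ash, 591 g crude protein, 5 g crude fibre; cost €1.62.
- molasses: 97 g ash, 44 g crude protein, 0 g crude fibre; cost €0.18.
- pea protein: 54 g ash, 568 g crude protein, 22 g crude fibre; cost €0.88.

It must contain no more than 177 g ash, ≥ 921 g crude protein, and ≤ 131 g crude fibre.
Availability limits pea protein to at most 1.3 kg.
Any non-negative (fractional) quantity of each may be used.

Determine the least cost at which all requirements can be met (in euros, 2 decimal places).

€1.63

Set it up as a linear program. Let x1 = kg of oat hulls, x2 = kg of fish meal, x3 = kg of molasses, x4 = kg of pea protein.
Minimise 0.07x1 + 1.62x2 + 0.18x3 + 0.88x4 with:
  56x1 + 185x2 + 97x3 + 54x4 ≤ 177   (ash)
  38x1 + 591x2 + 44x3 + 568x4 ≥ 921   (crude protein)
  320x1 + 5x2 + 22x4 ≤ 131   (crude fibre)
  x4 ≤ 1.3
  x1, x2, x3, x4 ≥ 0.
At the optimum only oat hulls, fish meal, pea protein are positive (molasses = 0). The crude protein, crude fibre, the pea protein cap requirements are met with equality.
So oat hulls = 0.3155 kg, fish meal = 0.2887 kg, pea protein = 1.3 kg.
Objective = 0.07·0.3155 + 1.62·0.2887 + 0.88·1.3 = 1.6338.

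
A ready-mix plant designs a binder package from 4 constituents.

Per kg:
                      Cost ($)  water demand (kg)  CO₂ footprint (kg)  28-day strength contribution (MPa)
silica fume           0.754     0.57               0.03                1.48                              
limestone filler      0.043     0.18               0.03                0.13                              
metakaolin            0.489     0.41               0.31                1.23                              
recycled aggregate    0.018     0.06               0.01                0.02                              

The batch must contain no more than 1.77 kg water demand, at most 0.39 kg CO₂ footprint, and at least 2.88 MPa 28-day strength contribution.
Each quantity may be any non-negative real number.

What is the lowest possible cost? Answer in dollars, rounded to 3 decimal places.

$1.253

Set it up as a linear program. Let x1 = kg of silica fume, x2 = kg of limestone filler, x3 = kg of metakaolin, x4 = kg of recycled aggregate.
min 0.754x1 + 0.043x2 + 0.489x3 + 0.018x4 with:
  0.57x1 + 0.18x2 + 0.41x3 + 0.06x4 ≤ 1.77   (water demand)
  0.03x1 + 0.03x2 + 0.31x3 + 0.01x4 ≤ 0.39   (CO₂ footprint)
  1.48x1 + 0.13x2 + 1.23x3 + 0.02x4 ≥ 2.88   (28-day strength contribution)
  x1, x2, x3, x4 ≥ 0.
The optimal basis is {silica fume, limestone filler, metakaolin}; recycled aggregate drops out. There the water demand, CO₂ footprint, 28-day strength contribution constraints are tight.
Solving gives x1 = 0.9356, x2 = 5.402, x3 = 0.6447.
Cost = 0.754·0.9356 + 0.043·5.402 + 0.489·0.6447 = 1.25299.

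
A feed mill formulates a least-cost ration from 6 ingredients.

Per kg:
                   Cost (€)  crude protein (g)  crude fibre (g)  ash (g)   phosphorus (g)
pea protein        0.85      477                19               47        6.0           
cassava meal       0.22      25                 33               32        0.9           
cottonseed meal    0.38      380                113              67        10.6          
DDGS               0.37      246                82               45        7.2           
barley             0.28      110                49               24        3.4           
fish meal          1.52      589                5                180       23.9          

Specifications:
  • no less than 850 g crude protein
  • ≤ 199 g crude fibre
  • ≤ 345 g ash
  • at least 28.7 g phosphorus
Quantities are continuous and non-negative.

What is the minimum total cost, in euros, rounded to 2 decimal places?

€1.31

Set it up as a linear program. Let x1 = kg of pea protein, x2 = kg of cassava meal, x3 = kg of cottonseed meal, x4 = kg of DDGS, x5 = kg of barley, x6 = kg of fish meal.
Minimise 0.85x1 + 0.22x2 + 0.38x3 + 0.37x4 + 0.28x5 + 1.52x6 subject to:
  477x1 + 25x2 + 380x3 + 246x4 + 110x5 + 589x6 ≥ 850   (crude protein)
  19x1 + 33x2 + 113x3 + 82x4 + 49x5 + 5x6 ≤ 199   (crude fibre)
  47x1 + 32x2 + 67x3 + 45x4 + 24x5 + 180x6 ≤ 345   (ash)
  6x1 + 0.9x2 + 10.6x3 + 7.2x4 + 3.4x5 + 23.9x6 ≥ 28.7   (phosphorus)
  x1, x2, x3, x4, x5, x6 ≥ 0.
At the optimum only cottonseed meal, fish meal are positive (pea protein, cassava meal, DDGS, barley = 0). There the crude fibre and phosphorus constraints are tight.
Optimal quantities: cottonseed meal = 1.742 kg, fish meal = 0.4282 kg.
Hence cost = 0.38·1.742 + 1.52·0.4282 = €1.3128.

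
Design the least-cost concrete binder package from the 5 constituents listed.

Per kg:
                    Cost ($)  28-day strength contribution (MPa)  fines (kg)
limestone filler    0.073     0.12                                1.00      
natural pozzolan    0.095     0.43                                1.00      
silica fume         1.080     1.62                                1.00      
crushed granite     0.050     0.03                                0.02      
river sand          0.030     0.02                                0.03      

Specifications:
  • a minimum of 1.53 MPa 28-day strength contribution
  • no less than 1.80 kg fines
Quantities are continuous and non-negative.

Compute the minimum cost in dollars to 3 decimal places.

$0.338

This is a linear program. Let x1 = kg of limestone filler, x2 = kg of natural pozzolan, x3 = kg of silica fume, x4 = kg of crushed granite, x5 = kg of river sand.
min 0.073x1 + 0.095x2 + 1.08x3 + 0.05x4 + 0.03x5 with:
  0.12x1 + 0.43x2 + 1.62x3 + 0.03x4 + 0.02x5 ≥ 1.53   (28-day strength contribution)
  1x1 + 1x2 + 1x3 + 0.02x4 + 0.03x5 ≥ 1.8   (fines)
  x1, x2, x3, x4, x5 ≥ 0.
The minimum-cost mix takes nothing from limestone filler, silica fume, crushed granite, river sand — only natural pozzolan. Binding constraint: 28-day strength contribution.
Solving gives x2 = 3.558.
Hence cost = 0.095·3.558 = $0.33801.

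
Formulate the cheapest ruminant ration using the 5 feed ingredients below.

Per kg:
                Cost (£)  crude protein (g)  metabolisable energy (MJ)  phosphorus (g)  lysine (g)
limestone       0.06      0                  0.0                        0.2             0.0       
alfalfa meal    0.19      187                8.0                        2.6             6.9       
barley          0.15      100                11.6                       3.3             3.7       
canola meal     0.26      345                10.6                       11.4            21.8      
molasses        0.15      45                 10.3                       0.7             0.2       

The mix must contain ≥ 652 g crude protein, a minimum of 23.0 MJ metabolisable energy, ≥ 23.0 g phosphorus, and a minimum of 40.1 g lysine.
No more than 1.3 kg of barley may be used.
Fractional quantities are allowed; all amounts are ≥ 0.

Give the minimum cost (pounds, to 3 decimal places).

£0.539

Set it up as a linear program. Let x1 = kg of limestone, x2 = kg of alfalfa meal, x3 = kg of barley, x4 = kg of canola meal, x5 = kg of molasses.
min 0.06x1 + 0.19x2 + 0.15x3 + 0.26x4 + 0.15x5 subject to:
  187x2 + 100x3 + 345x4 + 45x5 ≥ 652   (crude protein)
  8x2 + 11.6x3 + 10.6x4 + 10.3x5 ≥ 23   (metabolisable energy)
  0.2x1 + 2.6x2 + 3.3x3 + 11.4x4 + 0.7x5 ≥ 23   (phosphorus)
  6.9x2 + 3.7x3 + 21.8x4 + 0.2x5 ≥ 40.1   (lysine)
  x3 ≤ 1.3
  x1, x2, x3, x4, x5 ≥ 0.
The optimal basis is {barley, canola meal}; limestone, alfalfa meal, molasses drop out. Binding constraints: metabolisable energy and phosphorus.
So barley = 0.1892 kg, canola meal = 1.963 kg.
Hence cost = 0.15·0.1892 + 0.26·1.963 = £0.53876.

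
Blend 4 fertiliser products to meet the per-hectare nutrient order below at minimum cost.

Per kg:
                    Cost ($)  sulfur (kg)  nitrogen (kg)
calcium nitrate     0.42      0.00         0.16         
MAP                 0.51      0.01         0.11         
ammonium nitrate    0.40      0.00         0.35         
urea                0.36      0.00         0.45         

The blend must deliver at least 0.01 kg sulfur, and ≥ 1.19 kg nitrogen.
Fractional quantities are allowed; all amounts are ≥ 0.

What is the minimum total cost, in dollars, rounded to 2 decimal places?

This is a linear program. Let x1 = kg of calcium nitrate, x2 = kg of MAP, x3 = kg of ammonium nitrate, x4 = kg of urea.
Minimize 0.42x1 + 0.51x2 + 0.4x3 + 0.36x4 s.t.:
  0.01x2 ≥ 0.01   (sulfur)
  0.16x1 + 0.11x2 + 0.35x3 + 0.45x4 ≥ 1.19   (nitrogen)
  x1, x2, x3, x4 ≥ 0.
The cheapest feasible vertex uses only MAP, urea; calcium nitrate, ammonium nitrate are not used. Binding constraints: sulfur and nitrogen.
Solving gives x2 = 1, x4 = 2.4.
Total cost: 0.51·1 + 0.36·2.4 = 1.3740.

$1.37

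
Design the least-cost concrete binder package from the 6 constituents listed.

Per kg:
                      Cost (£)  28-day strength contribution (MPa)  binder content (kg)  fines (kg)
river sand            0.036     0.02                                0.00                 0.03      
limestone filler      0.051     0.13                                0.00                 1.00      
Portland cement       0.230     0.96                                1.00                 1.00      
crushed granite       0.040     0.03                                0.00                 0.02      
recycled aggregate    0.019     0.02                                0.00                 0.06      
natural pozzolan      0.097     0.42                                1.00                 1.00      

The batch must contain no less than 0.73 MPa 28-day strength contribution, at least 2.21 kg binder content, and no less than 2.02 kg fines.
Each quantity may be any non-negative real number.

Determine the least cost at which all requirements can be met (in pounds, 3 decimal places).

This is a linear program. Let x1 = kg of river sand, x2 = kg of limestone filler, x3 = kg of Portland cement, x4 = kg of crushed granite, x5 = kg of recycled aggregate, x6 = kg of natural pozzolan.
Minimize 0.036x1 + 0.051x2 + 0.23x3 + 0.04x4 + 0.019x5 + 0.097x6 with:
  0.02x1 + 0.13x2 + 0.96x3 + 0.03x4 + 0.02x5 + 0.42x6 ≥ 0.73   (28-day strength contribution)
  1x3 + 1x6 ≥ 2.21   (binder content)
  0.03x1 + 1x2 + 1x3 + 0.02x4 + 0.06x5 + 1x6 ≥ 2.02   (fines)
  x1, x2, x3, x4, x5, x6 ≥ 0.
The cheapest feasible vertex uses only natural pozzolan; river sand, limestone filler, Portland cement, crushed granite, recycled aggregate are not used. There the binder content constraint is tight.
Optimal quantities: natural pozzolan = 2.21 kg.
Hence cost = 0.097·2.21 = £0.21437.

£0.214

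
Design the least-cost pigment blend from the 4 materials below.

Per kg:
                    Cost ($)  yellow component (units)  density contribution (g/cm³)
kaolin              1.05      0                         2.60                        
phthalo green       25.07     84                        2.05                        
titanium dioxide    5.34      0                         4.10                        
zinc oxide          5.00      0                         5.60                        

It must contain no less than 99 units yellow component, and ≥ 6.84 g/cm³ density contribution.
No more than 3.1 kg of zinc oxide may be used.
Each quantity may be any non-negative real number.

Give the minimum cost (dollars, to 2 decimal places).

This is a linear program. Let x1 = kg of kaolin, x2 = kg of phthalo green, x3 = kg of titanium dioxide, x4 = kg of zinc oxide.
Minimise 1.05x1 + 25.07x2 + 5.34x3 + 5x4 s.t.:
  84x2 ≥ 99   (yellow component)
  2.6x1 + 2.05x2 + 4.1x3 + 5.6x4 ≥ 6.84   (density contribution)
  x4 ≤ 3.1
  x1, x2, x3, x4 ≥ 0.
The minimum-cost mix takes nothing from titanium dioxide, zinc oxide — only kaolin, phthalo green. The yellow component and density contribution requirements are met with equality.
Solving gives x1 = 1.7015, x2 = 1.1786.
Hence cost = 1.05·1.7015 + 25.07·1.1786 = $31.3341.

$31.33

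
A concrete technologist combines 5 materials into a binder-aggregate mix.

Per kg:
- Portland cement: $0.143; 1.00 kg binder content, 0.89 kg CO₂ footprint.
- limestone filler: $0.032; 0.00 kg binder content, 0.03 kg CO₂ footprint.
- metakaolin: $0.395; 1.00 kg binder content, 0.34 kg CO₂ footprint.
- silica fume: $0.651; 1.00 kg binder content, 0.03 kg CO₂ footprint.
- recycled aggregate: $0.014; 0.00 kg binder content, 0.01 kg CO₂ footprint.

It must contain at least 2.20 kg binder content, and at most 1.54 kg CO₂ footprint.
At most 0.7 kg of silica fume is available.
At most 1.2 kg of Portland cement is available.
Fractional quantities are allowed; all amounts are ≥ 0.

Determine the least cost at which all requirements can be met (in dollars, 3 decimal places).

$0.567

Set it up as a linear program. Let x1 = kg of Portland cement, x2 = kg of limestone filler, x3 = kg of metakaolin, x4 = kg of silica fume, x5 = kg of recycled aggregate.
Minimize 0.143x1 + 0.032x2 + 0.395x3 + 0.651x4 + 0.014x5 subject to:
  1x1 + 1x3 + 1x4 ≥ 2.2   (binder content)
  0.89x1 + 0.03x2 + 0.34x3 + 0.03x4 + 0.01x5 ≤ 1.54   (CO₂ footprint)
  x4 ≤ 0.7
  x1 ≤ 1.2
  x1, x2, x3, x4, x5 ≥ 0.
The cheapest feasible vertex uses only Portland cement, metakaolin; limestone filler, silica fume, recycled aggregate are not used. The binder content and the Portland cement cap requirements are met with equality.
That vertex is x1 = 1.2, x3 = 1.
Total cost: 0.143·1.2 + 0.395·1 = 0.56660.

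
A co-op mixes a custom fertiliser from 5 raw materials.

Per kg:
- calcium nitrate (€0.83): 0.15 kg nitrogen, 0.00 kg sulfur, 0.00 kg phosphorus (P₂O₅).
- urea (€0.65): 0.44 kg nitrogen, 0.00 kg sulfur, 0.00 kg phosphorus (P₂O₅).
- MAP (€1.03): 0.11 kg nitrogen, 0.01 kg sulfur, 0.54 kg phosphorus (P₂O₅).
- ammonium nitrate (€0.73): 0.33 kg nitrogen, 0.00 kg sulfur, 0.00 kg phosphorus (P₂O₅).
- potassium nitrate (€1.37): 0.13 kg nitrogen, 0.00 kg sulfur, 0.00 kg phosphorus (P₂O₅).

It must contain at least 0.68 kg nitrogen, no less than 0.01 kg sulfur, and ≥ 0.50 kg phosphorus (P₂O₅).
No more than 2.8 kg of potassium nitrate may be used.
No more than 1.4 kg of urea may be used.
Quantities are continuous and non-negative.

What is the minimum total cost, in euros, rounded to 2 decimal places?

Let x1 = kg of calcium nitrate, x2 = kg of urea, x3 = kg of MAP, x4 = kg of ammonium nitrate, x5 = kg of potassium nitrate.
Minimize 0.83x1 + 0.65x2 + 1.03x3 + 0.73x4 + 1.37x5 with:
  0.15x1 + 0.44x2 + 0.11x3 + 0.33x4 + 0.13x5 ≥ 0.68   (nitrogen)
  0.01x3 ≥ 0.01   (sulfur)
  0.54x3 ≥ 0.5   (phosphorus (P₂O₅))
  x5 ≤ 2.8
  x2 ≤ 1.4
  x1, x2, x3, x4, x5 ≥ 0.
The optimal basis is {urea, MAP}; calcium nitrate, ammonium nitrate, potassium nitrate drop out. The nitrogen and sulfur requirements are met with equality.
That vertex is x2 = 1.295, x3 = 1.
Total cost: 0.65·1.295 + 1.03·1 = 1.8718.

€1.87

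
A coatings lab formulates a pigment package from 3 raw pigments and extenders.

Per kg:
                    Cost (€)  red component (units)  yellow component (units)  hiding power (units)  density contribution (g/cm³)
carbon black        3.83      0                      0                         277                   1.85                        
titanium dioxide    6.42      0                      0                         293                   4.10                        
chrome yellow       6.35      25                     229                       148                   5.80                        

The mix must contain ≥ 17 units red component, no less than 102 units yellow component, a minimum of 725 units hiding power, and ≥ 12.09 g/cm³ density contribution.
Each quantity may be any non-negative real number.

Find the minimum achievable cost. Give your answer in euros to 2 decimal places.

Let x1 = kg of carbon black, x2 = kg of titanium dioxide, x3 = kg of chrome yellow.
Minimize 3.83x1 + 6.42x2 + 6.35x3 with:
  25x3 ≥ 17   (red component)
  229x3 ≥ 102   (yellow component)
  277x1 + 293x2 + 148x3 ≥ 725   (hiding power)
  1.85x1 + 4.1x2 + 5.8x3 ≥ 12.09   (density contribution)
  x1, x2, x3 ≥ 0.
At the optimum only carbon black, chrome yellow are positive (titanium dioxide = 0). There the hiding power and density contribution constraints are tight.
Solving gives x1 = 1.8125, x3 = 1.5064.
Cost = 3.83·1.8125 + 6.35·1.5064 = 16.5075.

€16.51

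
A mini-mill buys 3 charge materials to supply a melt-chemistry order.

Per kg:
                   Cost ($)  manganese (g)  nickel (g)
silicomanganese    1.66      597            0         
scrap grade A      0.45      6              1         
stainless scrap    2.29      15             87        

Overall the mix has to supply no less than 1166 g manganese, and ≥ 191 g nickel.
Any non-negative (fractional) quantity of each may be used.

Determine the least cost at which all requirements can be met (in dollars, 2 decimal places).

Let x1 = kg of silicomanganese, x2 = kg of scrap grade A, x3 = kg of stainless scrap.
Minimise 1.66x1 + 0.45x2 + 2.29x3 s.t.:
  597x1 + 6x2 + 15x3 ≥ 1166   (manganese)
  1x2 + 87x3 ≥ 191   (nickel)
  x1, x2, x3 ≥ 0.
At the optimum only silicomanganese, stainless scrap are positive (scrap grade A = 0). There the manganese and nickel constraints are tight.
So silicomanganese = 1.898 kg, stainless scrap = 2.195 kg.
Cost = 1.66·1.898 + 2.29·2.195 = 8.1772.

$8.18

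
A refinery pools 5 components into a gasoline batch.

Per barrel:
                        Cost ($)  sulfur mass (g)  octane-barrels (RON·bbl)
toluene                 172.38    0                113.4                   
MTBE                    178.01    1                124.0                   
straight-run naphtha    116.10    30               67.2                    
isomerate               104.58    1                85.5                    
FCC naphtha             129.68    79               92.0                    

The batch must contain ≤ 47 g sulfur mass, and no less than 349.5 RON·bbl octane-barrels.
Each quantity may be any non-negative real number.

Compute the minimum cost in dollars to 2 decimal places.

Treat it as an LP. Let x1 = barrels of toluene, x2 = barrels of MTBE, x3 = barrels of straight-run naphtha, x4 = barrels of isomerate, x5 = barrels of FCC naphtha.
min 172.38x1 + 178.01x2 + 116.1x3 + 104.58x4 + 129.68x5 s.t.:
  1x2 + 30x3 + 1x4 + 79x5 ≤ 47   (sulfur mass)
  113.4x1 + 124x2 + 67.2x3 + 85.5x4 + 92x5 ≥ 349.5   (octane-barrels)
  x1, x2, x3, x4, x5 ≥ 0.
At the optimum only isomerate is positive (toluene, MTBE, straight-run naphtha, FCC naphtha = 0). Binding constraint: octane-barrels.
Optimal quantities: isomerate = 4.0877 barrels.
Total cost: 104.58·4.0877 = 427.4917.

$427.49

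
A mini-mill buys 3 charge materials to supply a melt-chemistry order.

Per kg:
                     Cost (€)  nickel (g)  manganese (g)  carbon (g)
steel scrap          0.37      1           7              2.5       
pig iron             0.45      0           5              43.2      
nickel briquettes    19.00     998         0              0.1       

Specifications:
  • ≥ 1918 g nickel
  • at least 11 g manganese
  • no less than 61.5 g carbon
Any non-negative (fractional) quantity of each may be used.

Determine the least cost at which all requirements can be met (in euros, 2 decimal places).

€37.34

Let x1 = kg of steel scrap, x2 = kg of pig iron, x3 = kg of nickel briquettes.
Minimize 0.37x1 + 0.45x2 + 19x3 subject to:
  1x1 + 998x3 ≥ 1918   (nickel)
  7x1 + 5x2 ≥ 11   (manganese)
  2.5x1 + 43.2x2 + 0.1x3 ≥ 61.5   (carbon)
  x1, x2, x3 ≥ 0.
All 3 inputs are positive at the optimum. There the nickel, manganese, carbon constraints are tight.
So steel scrap = 0.5818 kg, pig iron = 1.385 kg, nickel briquettes = 1.921 kg.
Objective = 0.37·0.5818 + 0.45·1.385 + 19·1.921 = 37.3375.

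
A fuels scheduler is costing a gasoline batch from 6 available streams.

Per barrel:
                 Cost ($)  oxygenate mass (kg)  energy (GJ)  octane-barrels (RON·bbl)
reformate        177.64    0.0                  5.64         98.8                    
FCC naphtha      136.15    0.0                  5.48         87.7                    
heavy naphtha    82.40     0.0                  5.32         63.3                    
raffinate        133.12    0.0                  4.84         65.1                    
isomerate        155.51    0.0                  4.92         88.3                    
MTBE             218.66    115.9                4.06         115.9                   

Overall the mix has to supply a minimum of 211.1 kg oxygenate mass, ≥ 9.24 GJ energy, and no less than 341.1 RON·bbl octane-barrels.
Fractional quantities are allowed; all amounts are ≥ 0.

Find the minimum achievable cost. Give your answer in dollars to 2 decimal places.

$567.49

Let x1 = barrels of reformate, x2 = barrels of FCC naphtha, x3 = barrels of heavy naphtha, x4 = barrels of raffinate, x5 = barrels of isomerate, x6 = barrels of MTBE.
Minimize 177.64x1 + 136.15x2 + 82.4x3 + 133.12x4 + 155.51x5 + 218.66x6 with:
  115.9x6 ≥ 211.1   (oxygenate mass)
  5.64x1 + 5.48x2 + 5.32x3 + 4.84x4 + 4.92x5 + 4.06x6 ≥ 9.24   (energy)
  98.8x1 + 87.7x2 + 63.3x3 + 65.1x4 + 88.3x5 + 115.9x6 ≥ 341.1   (octane-barrels)
  x1, x2, x3, x4, x5, x6 ≥ 0.
The optimal basis is {heavy naphtha, MTBE}; reformate, FCC naphtha, raffinate, isomerate drop out. Binding constraints: oxygenate mass and octane-barrels.
That vertex is x3 = 2.0537, x6 = 1.8214.
Cost = 82.4·2.0537 + 218.66·1.8214 = 567.4922.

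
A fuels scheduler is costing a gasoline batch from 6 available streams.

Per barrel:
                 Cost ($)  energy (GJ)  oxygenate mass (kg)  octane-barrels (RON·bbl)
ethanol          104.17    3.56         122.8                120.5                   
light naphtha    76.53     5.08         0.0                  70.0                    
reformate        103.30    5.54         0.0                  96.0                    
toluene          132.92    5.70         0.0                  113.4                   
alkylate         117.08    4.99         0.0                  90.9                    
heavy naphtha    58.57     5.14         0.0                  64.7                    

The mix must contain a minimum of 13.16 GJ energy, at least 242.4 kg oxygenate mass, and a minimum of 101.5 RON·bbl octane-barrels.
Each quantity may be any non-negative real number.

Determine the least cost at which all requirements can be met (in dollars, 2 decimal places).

$275.51

Let x1 = barrels of ethanol, x2 = barrels of light naphtha, x3 = barrels of reformate, x4 = barrels of toluene, x5 = barrels of alkylate, x6 = barrels of heavy naphtha.
min 104.17x1 + 76.53x2 + 103.3x3 + 132.92x4 + 117.08x5 + 58.57x6 subject to:
  3.56x1 + 5.08x2 + 5.54x3 + 5.7x4 + 4.99x5 + 5.14x6 ≥ 13.16   (energy)
  122.8x1 ≥ 242.4   (oxygenate mass)
  120.5x1 + 70x2 + 96x3 + 113.4x4 + 90.9x5 + 64.7x6 ≥ 101.5   (octane-barrels)
  x1, x2, x3, x4, x5, x6 ≥ 0.
The optimal basis is {ethanol, heavy naphtha}; light naphtha, reformate, toluene, alkylate drop out. The energy and oxygenate mass requirements are met with equality.
Optimal quantities: ethanol = 1.974 barrels, heavy naphtha = 1.193 barrels.
Cost = 104.17·1.974 + 58.57·1.193 = 275.5056.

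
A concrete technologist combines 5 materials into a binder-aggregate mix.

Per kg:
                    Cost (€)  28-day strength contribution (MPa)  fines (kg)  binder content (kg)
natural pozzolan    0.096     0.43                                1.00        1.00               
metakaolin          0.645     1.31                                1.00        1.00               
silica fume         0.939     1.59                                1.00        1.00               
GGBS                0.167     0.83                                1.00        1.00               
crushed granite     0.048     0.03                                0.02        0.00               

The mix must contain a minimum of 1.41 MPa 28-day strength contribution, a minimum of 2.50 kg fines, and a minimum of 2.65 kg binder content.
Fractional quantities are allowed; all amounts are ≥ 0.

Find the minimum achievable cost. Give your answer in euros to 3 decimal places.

Set it up as a linear program. Let x1 = kg of natural pozzolan, x2 = kg of metakaolin, x3 = kg of silica fume, x4 = kg of GGBS, x5 = kg of crushed granite.
Minimise 0.096x1 + 0.645x2 + 0.939x3 + 0.167x4 + 0.048x5 subject to:
  0.43x1 + 1.31x2 + 1.59x3 + 0.83x4 + 0.03x5 ≥ 1.41   (28-day strength contribution)
  1x1 + 1x2 + 1x3 + 1x4 + 0.02x5 ≥ 2.5   (fines)
  1x1 + 1x2 + 1x3 + 1x4 ≥ 2.65   (binder content)
  x1, x2, x3, x4, x5 ≥ 0.
The optimal basis is {natural pozzolan, GGBS}; metakaolin, silica fume, crushed granite drop out. There the 28-day strength contribution and binder content constraints are tight.
That vertex is x1 = 1.974, x4 = 0.6762.
Objective = 0.096·1.974 + 0.167·0.6762 = 0.30243.

€0.302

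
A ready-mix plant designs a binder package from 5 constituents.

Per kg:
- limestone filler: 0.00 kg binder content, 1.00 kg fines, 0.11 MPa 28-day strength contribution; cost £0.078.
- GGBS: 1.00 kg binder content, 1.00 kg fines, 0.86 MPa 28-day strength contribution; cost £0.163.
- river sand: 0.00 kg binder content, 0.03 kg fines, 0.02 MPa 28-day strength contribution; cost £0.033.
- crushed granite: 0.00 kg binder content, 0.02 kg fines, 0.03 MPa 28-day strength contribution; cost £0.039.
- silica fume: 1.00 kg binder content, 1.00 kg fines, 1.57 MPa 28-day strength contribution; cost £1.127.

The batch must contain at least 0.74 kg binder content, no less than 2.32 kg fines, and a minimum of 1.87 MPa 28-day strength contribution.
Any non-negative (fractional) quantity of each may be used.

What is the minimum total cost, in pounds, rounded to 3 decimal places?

£0.364

Set it up as a linear program. Let x1 = kg of limestone filler, x2 = kg of GGBS, x3 = kg of river sand, x4 = kg of crushed granite, x5 = kg of silica fume.
Minimize 0.078x1 + 0.163x2 + 0.033x3 + 0.039x4 + 1.127x5 s.t.:
  1x2 + 1x5 ≥ 0.74   (binder content)
  1x1 + 1x2 + 0.03x3 + 0.02x4 + 1x5 ≥ 2.32   (fines)
  0.11x1 + 0.86x2 + 0.02x3 + 0.03x4 + 1.57x5 ≥ 1.87   (28-day strength contribution)
  x1, x2, x3, x4, x5 ≥ 0.
The optimal basis is {limestone filler, GGBS}; river sand, crushed granite, silica fume drop out. There the fines and 28-day strength contribution constraints are tight.
So limestone filler = 0.1669 kg, GGBS = 2.153 kg.
Total cost: 0.078·0.1669 + 0.163·2.153 = 0.36396.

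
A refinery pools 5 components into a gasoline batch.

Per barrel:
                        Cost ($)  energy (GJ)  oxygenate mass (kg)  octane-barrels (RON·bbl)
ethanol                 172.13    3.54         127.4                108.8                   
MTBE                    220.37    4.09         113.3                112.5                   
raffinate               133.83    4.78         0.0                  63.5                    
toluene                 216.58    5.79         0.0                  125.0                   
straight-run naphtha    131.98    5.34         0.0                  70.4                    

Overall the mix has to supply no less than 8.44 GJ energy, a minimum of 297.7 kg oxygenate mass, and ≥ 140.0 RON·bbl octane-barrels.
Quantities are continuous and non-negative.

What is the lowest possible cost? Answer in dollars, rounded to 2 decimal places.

$406.37

Set it up as a linear program. Let x1 = barrels of ethanol, x2 = barrels of MTBE, x3 = barrels of raffinate, x4 = barrels of toluene, x5 = barrels of straight-run naphtha.
min 172.13x1 + 220.37x2 + 133.83x3 + 216.58x4 + 131.98x5 with:
  3.54x1 + 4.09x2 + 4.78x3 + 5.79x4 + 5.34x5 ≥ 8.44   (energy)
  127.4x1 + 113.3x2 ≥ 297.7   (oxygenate mass)
  108.8x1 + 112.5x2 + 63.5x3 + 125x4 + 70.4x5 ≥ 140   (octane-barrels)
  x1, x2, x3, x4, x5 ≥ 0.
The minimum-cost mix takes nothing from MTBE, raffinate, toluene — only ethanol, straight-run naphtha. There the energy and oxygenate mass constraints are tight.
That vertex is x1 = 2.3367, x5 = 0.031453.
Objective = 172.13·2.3367 + 131.98·0.031453 = 406.3673.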